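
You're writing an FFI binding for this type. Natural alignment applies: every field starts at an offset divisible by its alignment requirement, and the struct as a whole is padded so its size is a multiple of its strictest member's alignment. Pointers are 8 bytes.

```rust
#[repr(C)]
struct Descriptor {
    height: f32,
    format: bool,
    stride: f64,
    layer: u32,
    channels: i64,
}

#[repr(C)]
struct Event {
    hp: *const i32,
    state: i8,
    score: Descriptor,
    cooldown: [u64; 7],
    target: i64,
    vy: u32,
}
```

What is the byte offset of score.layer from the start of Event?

Descriptor: @0: height [4B, align 4] → 4; @4: format [1B, align 1] → 5; +3 pad (align 8); @8: stride [8B, align 8] → 16; @16: layer [4B, align 4] → 20; +4 pad (align 8); @24: channels [8B, align 8] → 32; size 32, align 8
@0: hp [8B, align 8] → 8
@8: state [1B, align 1] → 9
+7 pad (align 8)
@16: score [32B, align 8] → 48
within Descriptor: layer at 16
16 + 16 = 32

32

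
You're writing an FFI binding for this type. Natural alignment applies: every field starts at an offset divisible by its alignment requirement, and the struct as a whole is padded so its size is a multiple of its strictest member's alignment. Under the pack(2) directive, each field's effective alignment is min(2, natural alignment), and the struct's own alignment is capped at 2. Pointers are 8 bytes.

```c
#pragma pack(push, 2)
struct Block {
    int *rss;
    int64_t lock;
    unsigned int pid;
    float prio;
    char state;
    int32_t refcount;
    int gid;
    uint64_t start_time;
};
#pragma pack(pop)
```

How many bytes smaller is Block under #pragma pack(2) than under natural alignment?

6

natural layout:
  @0: rss [8B, align 8] → 8
  @8: lock [8B, align 8] → 16
  @16: pid [4B, align 4] → 20
  @20: prio [4B, align 4] → 24
  @24: state [1B, align 1] → 25
  +3 pad (align 4)
  @28: refcount [4B, align 4] → 32
  @32: gid [4B, align 4] → 36
  +4 pad (align 8)
  @40: start_time [8B, align 8] → 48
  size 48, align 8
packed(2) layout:
  @0: rss [8B, align 2] → 8
  @8: lock [8B, align 2] → 16
  @16: pid [4B, align 2] → 20
  @20: prio [4B, align 2] → 24
  @24: state [1B, align 1] → 25
  +1 pad (align 2)
  @26: refcount [4B, align 2] → 30
  @30: gid [4B, align 2] → 34
  @34: start_time [8B, align 2] → 42
  size 42, align 2
48 − 42 = 6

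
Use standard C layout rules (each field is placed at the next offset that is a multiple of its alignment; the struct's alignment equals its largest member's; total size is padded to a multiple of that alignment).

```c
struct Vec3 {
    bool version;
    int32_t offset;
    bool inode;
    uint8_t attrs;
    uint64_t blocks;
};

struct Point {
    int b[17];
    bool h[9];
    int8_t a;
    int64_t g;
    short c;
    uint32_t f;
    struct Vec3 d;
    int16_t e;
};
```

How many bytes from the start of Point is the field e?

Vec3: version at 0 (size 1, align 1) → ends 1; pad 3 to align 4 for offset; offset at 4 (size 4, align 4) → ends 8; inode at 8 (size 1, align 1) → ends 9; attrs at 9 (size 1, align 1) → ends 10; pad 6 to align 8 for blocks; blocks at 16 (size 8, align 8) → ends 24; total 24 bytes, alignment 8
b at 0 (size 68, align 4) → ends 68
h at 68 (size 9, align 1) → ends 77
a at 77 (size 1, align 1) → ends 78
pad 2 to align 8 for g
g at 80 (size 8, align 8) → ends 88
c at 88 (size 2, align 2) → ends 90
pad 2 to align 4 for f
f at 92 (size 4, align 4) → ends 96
d at 96 (size 24, align 8) → ends 120
e at 120 (size 2, align 2) → ends 122

120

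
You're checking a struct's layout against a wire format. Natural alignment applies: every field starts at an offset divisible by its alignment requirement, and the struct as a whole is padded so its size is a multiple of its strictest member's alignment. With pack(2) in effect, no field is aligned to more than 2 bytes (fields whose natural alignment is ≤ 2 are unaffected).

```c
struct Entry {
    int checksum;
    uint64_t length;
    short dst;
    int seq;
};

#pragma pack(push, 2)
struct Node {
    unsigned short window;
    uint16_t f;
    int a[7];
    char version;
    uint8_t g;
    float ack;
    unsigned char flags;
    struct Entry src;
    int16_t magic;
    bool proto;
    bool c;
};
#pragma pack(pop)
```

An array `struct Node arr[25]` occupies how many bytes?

1700

Entry: checksum at 0 (size 4, align 4) → ends 4; pad 4 to align 8 for length; length at 8 (size 8, align 8) → ends 16; dst at 16 (size 2, align 2) → ends 18; pad 2 to align 4 for seq; seq at 20 (size 4, align 4) → ends 24; total 24 bytes, alignment 8
window at 0 (size 2, align 2) → ends 2
f at 2 (size 2, align 2) → ends 4
a at 4 (size 28, align 2) → ends 32
version at 32 (size 1, align 1) → ends 33
g at 33 (size 1, align 1) → ends 34
ack at 34 (size 4, align 2) → ends 38
flags at 38 (size 1, align 1) → ends 39
pad 1 to align 2 for src
src at 40 (size 24, align 2) → ends 64
magic at 64 (size 2, align 2) → ends 66
proto at 66 (size 1, align 1) → ends 67
c at 67 (size 1, align 1) → ends 68
total 68 bytes, alignment 2
array of 25: 25 × 68 = 1700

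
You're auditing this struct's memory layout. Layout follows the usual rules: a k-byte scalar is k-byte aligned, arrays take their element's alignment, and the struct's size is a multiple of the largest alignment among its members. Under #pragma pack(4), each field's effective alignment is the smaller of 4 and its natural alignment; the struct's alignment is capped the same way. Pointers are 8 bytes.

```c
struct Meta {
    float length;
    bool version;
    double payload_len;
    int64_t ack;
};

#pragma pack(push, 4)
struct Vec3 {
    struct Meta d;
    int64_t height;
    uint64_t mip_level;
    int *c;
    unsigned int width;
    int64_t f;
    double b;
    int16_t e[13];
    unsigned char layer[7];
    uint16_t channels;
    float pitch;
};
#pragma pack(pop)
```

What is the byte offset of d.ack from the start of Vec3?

Meta: length at 0 (size 4, align 4) → ends 4; version at 4 (size 1, align 1) → ends 5; pad 3 to align 8 for payload_len; payload_len at 8 (size 8, align 8) → ends 16; ack at 16 (size 8, align 8) → ends 24; total 24 bytes, alignment 8
d at 0 (size 24, align 4) → ends 24
within Meta: ack at 16
0 + 16 = 16

16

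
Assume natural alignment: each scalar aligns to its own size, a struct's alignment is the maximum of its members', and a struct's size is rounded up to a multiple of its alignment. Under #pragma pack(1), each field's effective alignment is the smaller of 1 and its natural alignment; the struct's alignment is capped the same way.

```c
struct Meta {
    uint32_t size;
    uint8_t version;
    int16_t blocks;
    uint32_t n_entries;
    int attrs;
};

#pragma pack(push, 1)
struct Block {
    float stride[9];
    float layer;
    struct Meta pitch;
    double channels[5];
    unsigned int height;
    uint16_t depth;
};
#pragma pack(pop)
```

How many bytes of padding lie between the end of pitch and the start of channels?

0

Meta: 0..4  size  (4B, 4-aligned); 4..5  version  (1B, 1-aligned); 5..6  -- padding (1B); 6..8  blocks  (2B, 2-aligned); 8..12  n_entries  (4B, 4-aligned); 12..16  attrs  (4B, 4-aligned); sizeof = 16, alignof = 4
0..36  stride  (36B, 1-aligned)
36..40  layer  (4B, 1-aligned)
40..56  pitch  (16B, 1-aligned)
56..96  channels  (40B, 1-aligned)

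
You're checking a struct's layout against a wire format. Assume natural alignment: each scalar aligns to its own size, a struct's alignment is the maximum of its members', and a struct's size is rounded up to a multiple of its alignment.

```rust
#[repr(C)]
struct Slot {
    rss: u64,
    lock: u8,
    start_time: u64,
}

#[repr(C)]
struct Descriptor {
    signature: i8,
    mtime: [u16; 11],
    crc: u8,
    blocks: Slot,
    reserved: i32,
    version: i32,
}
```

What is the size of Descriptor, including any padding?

Slot: @0: rss [8B, align 8] → 8; @8: lock [1B, align 1] → 9; +7 pad (align 8); @16: start_time [8B, align 8] → 24; size 24, align 8
@0: signature [1B, align 1] → 1
+1 pad (align 2)
@2: mtime [22B, align 2] → 24
@24: crc [1B, align 1] → 25
+7 pad (align 8)
@32: blocks [24B, align 8] → 56
@56: reserved [4B, align 4] → 60
@60: version [4B, align 4] → 64
size 64, align 8

64 bytes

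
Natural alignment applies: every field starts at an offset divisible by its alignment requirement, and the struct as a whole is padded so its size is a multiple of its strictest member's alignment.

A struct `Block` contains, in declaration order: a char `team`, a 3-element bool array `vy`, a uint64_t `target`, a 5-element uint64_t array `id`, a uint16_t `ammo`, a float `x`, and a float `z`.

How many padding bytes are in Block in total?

0..1  team  (1B, 1-aligned)
1..4  vy  (3B, 1-aligned)
4..8  -- padding (4B)
8..16  target  (8B, 8-aligned)
16..56  id  (40B, 8-aligned)
56..58  ammo  (2B, 2-aligned)
58..60  -- padding (2B)
60..64  x  (4B, 4-aligned)
64..68  z  (4B, 4-aligned)
68..72  -- tail padding (4B)
sizeof = 72, alignof = 8
data bytes 62, size 72 → padding 10

10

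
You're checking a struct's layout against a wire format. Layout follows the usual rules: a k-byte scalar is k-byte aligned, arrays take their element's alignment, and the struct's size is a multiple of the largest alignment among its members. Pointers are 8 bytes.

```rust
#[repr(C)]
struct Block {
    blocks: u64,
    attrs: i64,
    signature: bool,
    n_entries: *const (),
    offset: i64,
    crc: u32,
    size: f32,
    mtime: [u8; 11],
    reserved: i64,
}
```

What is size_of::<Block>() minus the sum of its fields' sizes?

12

blocks at 0 (size 8, align 8) → ends 8
attrs at 8 (size 8, align 8) → ends 16
signature at 16 (size 1, align 1) → ends 17
pad 7 to align 8 for n_entries
n_entries at 24 (size 8, align 8) → ends 32
offset at 32 (size 8, align 8) → ends 40
crc at 40 (size 4, align 4) → ends 44
size at 44 (size 4, align 4) → ends 48
mtime at 48 (size 11, align 1) → ends 59
pad 5 to align 8 for reserved
reserved at 64 (size 8, align 8) → ends 72
total 72 bytes, alignment 8
data bytes 60, size 72 → padding 12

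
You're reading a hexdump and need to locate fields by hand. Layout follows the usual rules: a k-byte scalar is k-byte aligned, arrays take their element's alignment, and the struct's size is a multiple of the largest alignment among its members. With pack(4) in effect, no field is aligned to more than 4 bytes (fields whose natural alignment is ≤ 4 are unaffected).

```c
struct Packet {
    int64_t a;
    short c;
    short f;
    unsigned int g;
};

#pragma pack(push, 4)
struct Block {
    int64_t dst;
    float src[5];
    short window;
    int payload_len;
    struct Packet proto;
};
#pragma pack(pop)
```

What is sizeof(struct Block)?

Packet: 0..8  a  (8B, 8-aligned); 8..10  c  (2B, 2-aligned); 10..12  f  (2B, 2-aligned); 12..16  g  (4B, 4-aligned); sizeof = 16, alignof = 8
0..8  dst  (8B, 4-aligned)
8..28  src  (20B, 4-aligned)
28..30  window  (2B, 2-aligned)
30..32  -- padding (2B)
32..36  payload_len  (4B, 4-aligned)
36..52  proto  (16B, 4-aligned)
sizeof = 52, alignof = 4

52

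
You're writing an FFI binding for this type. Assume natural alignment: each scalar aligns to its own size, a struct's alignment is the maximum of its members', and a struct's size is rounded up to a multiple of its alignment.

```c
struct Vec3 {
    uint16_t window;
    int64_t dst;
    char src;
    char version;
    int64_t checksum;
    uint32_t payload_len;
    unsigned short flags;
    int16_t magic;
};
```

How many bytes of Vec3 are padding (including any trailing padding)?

0..2  window  (2B, 2-aligned)
2..8  -- padding (6B)
8..16  dst  (8B, 8-aligned)
16..17  src  (1B, 1-aligned)
17..18  version  (1B, 1-aligned)
18..24  -- padding (6B)
24..32  checksum  (8B, 8-aligned)
32..36  payload_len  (4B, 4-aligned)
36..38  flags  (2B, 2-aligned)
38..40  magic  (2B, 2-aligned)
sizeof = 40, alignof = 8
data bytes 28, size 40 → padding 12

12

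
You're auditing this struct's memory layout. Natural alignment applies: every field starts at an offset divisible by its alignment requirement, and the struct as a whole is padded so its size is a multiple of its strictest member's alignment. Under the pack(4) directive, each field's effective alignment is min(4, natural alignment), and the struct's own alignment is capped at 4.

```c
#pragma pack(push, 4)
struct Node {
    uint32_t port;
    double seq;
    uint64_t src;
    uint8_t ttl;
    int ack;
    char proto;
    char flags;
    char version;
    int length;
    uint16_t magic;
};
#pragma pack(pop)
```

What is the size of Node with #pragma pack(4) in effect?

40

0..4  port  (4B, 4-aligned)
4..12  seq  (8B, 4-aligned)
12..20  src  (8B, 4-aligned)
20..21  ttl  (1B, 1-aligned)
21..24  -- padding (3B)
24..28  ack  (4B, 4-aligned)
28..29  proto  (1B, 1-aligned)
29..30  flags  (1B, 1-aligned)
30..31  version  (1B, 1-aligned)
31..32  -- padding (1B)
32..36  length  (4B, 4-aligned)
36..38  magic  (2B, 2-aligned)
38..40  -- tail padding (2B)
sizeof = 40, alignof = 4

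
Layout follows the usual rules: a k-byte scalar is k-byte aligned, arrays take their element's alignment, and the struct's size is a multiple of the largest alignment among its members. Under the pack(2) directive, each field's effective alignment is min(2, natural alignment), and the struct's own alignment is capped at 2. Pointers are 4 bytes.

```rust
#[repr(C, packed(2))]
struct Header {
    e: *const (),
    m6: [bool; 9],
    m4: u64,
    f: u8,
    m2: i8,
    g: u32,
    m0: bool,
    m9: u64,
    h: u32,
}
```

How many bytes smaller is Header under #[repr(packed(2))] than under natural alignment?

14

natural layout:
  0..4  e  (4B, 4-aligned)
  4..13  m6  (9B, 1-aligned)
  13..16  -- padding (3B)
  16..24  m4  (8B, 8-aligned)
  24..25  f  (1B, 1-aligned)
  25..26  m2  (1B, 1-aligned)
  26..28  -- padding (2B)
  28..32  g  (4B, 4-aligned)
  32..33  m0  (1B, 1-aligned)
  33..40  -- padding (7B)
  40..48  m9  (8B, 8-aligned)
  48..52  h  (4B, 4-aligned)
  52..56  -- tail padding (4B)
  sizeof = 56, alignof = 8
packed(2) layout:
  0..4  e  (4B, 2-aligned)
  4..13  m6  (9B, 1-aligned)
  13..14  -- padding (1B)
  14..22  m4  (8B, 2-aligned)
  22..23  f  (1B, 1-aligned)
  23..24  m2  (1B, 1-aligned)
  24..28  g  (4B, 2-aligned)
  28..29  m0  (1B, 1-aligned)
  29..30  -- padding (1B)
  30..38  m9  (8B, 2-aligned)
  38..42  h  (4B, 2-aligned)
  sizeof = 42, alignof = 2
56 − 42 = 14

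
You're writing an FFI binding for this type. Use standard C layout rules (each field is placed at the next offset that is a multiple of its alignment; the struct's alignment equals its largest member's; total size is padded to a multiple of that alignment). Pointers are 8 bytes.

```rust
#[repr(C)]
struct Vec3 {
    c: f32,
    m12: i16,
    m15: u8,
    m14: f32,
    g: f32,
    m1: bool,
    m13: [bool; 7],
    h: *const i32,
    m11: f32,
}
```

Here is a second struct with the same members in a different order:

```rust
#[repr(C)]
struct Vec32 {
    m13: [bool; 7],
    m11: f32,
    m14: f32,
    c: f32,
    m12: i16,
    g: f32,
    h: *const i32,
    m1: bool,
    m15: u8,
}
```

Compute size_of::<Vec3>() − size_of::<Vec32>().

-8

c at 0 (size 4, align 4) → ends 4
m12 at 4 (size 2, align 2) → ends 6
m15 at 6 (size 1, align 1) → ends 7
pad 1 to align 4 for m14
m14 at 8 (size 4, align 4) → ends 12
g at 12 (size 4, align 4) → ends 16
m1 at 16 (size 1, align 1) → ends 17
m13 at 17 (size 7, align 1) → ends 24
h at 24 (size 8, align 8) → ends 32
m11 at 32 (size 4, align 4) → ends 36
tail pad 4 to reach multiple of 8
total 40 bytes, alignment 8
— Vec32 —
m13 at 0 (size 7, align 1) → ends 7
pad 1 to align 4 for m11
m11 at 8 (size 4, align 4) → ends 12
m14 at 12 (size 4, align 4) → ends 16
c at 16 (size 4, align 4) → ends 20
m12 at 20 (size 2, align 2) → ends 22
pad 2 to align 4 for g
g at 24 (size 4, align 4) → ends 28
pad 4 to align 8 for h
h at 32 (size 8, align 8) → ends 40
m1 at 40 (size 1, align 1) → ends 41
m15 at 41 (size 1, align 1) → ends 42
tail pad 6 to reach multiple of 8
total 48 bytes, alignment 8
40 − 48 = -8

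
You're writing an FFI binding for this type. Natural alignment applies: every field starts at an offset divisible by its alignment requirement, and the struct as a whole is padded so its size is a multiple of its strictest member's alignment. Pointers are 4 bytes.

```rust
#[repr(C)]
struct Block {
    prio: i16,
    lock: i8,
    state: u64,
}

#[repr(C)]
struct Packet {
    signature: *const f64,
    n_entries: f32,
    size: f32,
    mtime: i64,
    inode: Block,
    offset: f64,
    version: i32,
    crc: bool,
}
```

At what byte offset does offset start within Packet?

40

Block: prio at 0 (size 2, align 2) → ends 2; lock at 2 (size 1, align 1) → ends 3; pad 5 to align 8 for state; state at 8 (size 8, align 8) → ends 16; total 16 bytes, alignment 8
signature at 0 (size 4, align 4) → ends 4
n_entries at 4 (size 4, align 4) → ends 8
size at 8 (size 4, align 4) → ends 12
pad 4 to align 8 for mtime
mtime at 16 (size 8, align 8) → ends 24
inode at 24 (size 16, align 8) → ends 40
offset at 40 (size 8, align 8) → ends 48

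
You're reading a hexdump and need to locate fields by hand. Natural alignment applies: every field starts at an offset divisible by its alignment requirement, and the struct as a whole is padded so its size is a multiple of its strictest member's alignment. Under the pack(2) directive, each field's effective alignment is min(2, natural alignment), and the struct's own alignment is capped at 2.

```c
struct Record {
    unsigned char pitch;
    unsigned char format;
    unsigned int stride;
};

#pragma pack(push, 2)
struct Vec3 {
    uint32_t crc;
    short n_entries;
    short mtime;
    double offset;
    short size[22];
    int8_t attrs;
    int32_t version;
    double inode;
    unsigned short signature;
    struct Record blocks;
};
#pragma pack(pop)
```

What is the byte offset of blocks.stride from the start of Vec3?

Record: pitch at 0 (size 1, align 1) → ends 1; format at 1 (size 1, align 1) → ends 2; pad 2 to align 4 for stride; stride at 4 (size 4, align 4) → ends 8; total 8 bytes, alignment 4
crc at 0 (size 4, align 2) → ends 4
n_entries at 4 (size 2, align 2) → ends 6
mtime at 6 (size 2, align 2) → ends 8
offset at 8 (size 8, align 2) → ends 16
size at 16 (size 44, align 2) → ends 60
attrs at 60 (size 1, align 1) → ends 61
pad 1 to align 2 for version
version at 62 (size 4, align 2) → ends 66
inode at 66 (size 8, align 2) → ends 74
signature at 74 (size 2, align 2) → ends 76
blocks at 76 (size 8, align 2) → ends 84
within Record: stride at 4
76 + 4 = 80

80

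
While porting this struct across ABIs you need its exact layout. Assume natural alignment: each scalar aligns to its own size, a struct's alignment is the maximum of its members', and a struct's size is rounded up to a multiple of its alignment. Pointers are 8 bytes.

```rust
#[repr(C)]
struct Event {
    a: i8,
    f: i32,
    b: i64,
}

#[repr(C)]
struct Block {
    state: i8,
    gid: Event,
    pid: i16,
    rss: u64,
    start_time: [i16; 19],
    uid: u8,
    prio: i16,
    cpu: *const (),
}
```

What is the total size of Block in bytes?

96

Event: a at 0 (size 1, align 1) → ends 1; pad 3 to align 4 for f; f at 4 (size 4, align 4) → ends 8; b at 8 (size 8, align 8) → ends 16; total 16 bytes, alignment 8
state at 0 (size 1, align 1) → ends 1
pad 7 to align 8 for gid
gid at 8 (size 16, align 8) → ends 24
pid at 24 (size 2, align 2) → ends 26
pad 6 to align 8 for rss
rss at 32 (size 8, align 8) → ends 40
start_time at 40 (size 38, align 2) → ends 78
uid at 78 (size 1, align 1) → ends 79
pad 1 to align 2 for prio
prio at 80 (size 2, align 2) → ends 82
pad 6 to align 8 for cpu
cpu at 88 (size 8, align 8) → ends 96
total 96 bytes, alignment 8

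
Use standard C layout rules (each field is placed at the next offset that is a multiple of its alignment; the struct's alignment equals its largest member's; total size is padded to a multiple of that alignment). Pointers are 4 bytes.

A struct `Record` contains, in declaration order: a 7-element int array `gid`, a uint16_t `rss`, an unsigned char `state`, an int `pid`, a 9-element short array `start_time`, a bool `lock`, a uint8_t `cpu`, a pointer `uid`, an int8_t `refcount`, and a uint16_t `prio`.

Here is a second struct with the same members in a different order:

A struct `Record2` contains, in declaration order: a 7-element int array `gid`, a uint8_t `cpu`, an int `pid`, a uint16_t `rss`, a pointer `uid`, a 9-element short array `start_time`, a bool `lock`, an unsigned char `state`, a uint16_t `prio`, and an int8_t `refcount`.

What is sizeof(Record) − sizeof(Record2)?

-4

0..28  gid  (28B, 4-aligned)
28..30  rss  (2B, 2-aligned)
30..31  state  (1B, 1-aligned)
31..32  -- padding (1B)
32..36  pid  (4B, 4-aligned)
36..54  start_time  (18B, 2-aligned)
54..55  lock  (1B, 1-aligned)
55..56  cpu  (1B, 1-aligned)
56..60  uid  (4B, 4-aligned)
60..61  refcount  (1B, 1-aligned)
61..62  -- padding (1B)
62..64  prio  (2B, 2-aligned)
sizeof = 64, alignof = 4
— Record2 —
0..28  gid  (28B, 4-aligned)
28..29  cpu  (1B, 1-aligned)
29..32  -- padding (3B)
32..36  pid  (4B, 4-aligned)
36..38  rss  (2B, 2-aligned)
38..40  -- padding (2B)
40..44  uid  (4B, 4-aligned)
44..62  start_time  (18B, 2-aligned)
62..63  lock  (1B, 1-aligned)
63..64  state  (1B, 1-aligned)
64..66  prio  (2B, 2-aligned)
66..67  refcount  (1B, 1-aligned)
67..68  -- tail padding (1B)
sizeof = 68, alignof = 4
64 − 68 = -4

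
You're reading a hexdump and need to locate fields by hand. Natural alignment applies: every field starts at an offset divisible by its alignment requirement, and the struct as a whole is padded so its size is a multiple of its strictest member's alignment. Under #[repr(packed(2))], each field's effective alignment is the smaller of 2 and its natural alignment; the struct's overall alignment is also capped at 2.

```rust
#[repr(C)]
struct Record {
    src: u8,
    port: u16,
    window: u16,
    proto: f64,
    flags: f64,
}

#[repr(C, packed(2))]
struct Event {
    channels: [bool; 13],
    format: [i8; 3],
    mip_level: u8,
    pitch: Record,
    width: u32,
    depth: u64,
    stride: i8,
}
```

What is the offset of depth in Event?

46

Record: src at 0 (size 1, align 1) → ends 1; pad 1 to align 2 for port; port at 2 (size 2, align 2) → ends 4; window at 4 (size 2, align 2) → ends 6; pad 2 to align 8 for proto; proto at 8 (size 8, align 8) → ends 16; flags at 16 (size 8, align 8) → ends 24; total 24 bytes, alignment 8
channels at 0 (size 13, align 1) → ends 13
format at 13 (size 3, align 1) → ends 16
mip_level at 16 (size 1, align 1) → ends 17
pad 1 to align 2 for pitch
pitch at 18 (size 24, align 2) → ends 42
width at 42 (size 4, align 2) → ends 46
depth at 46 (size 8, align 2) → ends 54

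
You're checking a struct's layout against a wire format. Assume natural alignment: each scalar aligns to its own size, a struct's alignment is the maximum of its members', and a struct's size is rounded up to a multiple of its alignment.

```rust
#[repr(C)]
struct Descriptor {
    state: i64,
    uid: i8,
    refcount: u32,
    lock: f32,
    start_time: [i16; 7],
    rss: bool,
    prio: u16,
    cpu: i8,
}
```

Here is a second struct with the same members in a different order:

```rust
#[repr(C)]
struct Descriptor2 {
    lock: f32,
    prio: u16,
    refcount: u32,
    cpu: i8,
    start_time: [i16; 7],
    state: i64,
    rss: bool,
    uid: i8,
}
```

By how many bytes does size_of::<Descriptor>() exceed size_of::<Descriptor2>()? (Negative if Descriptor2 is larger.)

state at 0 (size 8, align 8) → ends 8
uid at 8 (size 1, align 1) → ends 9
pad 3 to align 4 for refcount
refcount at 12 (size 4, align 4) → ends 16
lock at 16 (size 4, align 4) → ends 20
start_time at 20 (size 14, align 2) → ends 34
rss at 34 (size 1, align 1) → ends 35
pad 1 to align 2 for prio
prio at 36 (size 2, align 2) → ends 38
cpu at 38 (size 1, align 1) → ends 39
tail pad 1 to reach multiple of 8
total 40 bytes, alignment 8
— Descriptor2 —
lock at 0 (size 4, align 4) → ends 4
prio at 4 (size 2, align 2) → ends 6
pad 2 to align 4 for refcount
refcount at 8 (size 4, align 4) → ends 12
cpu at 12 (size 1, align 1) → ends 13
pad 1 to align 2 for start_time
start_time at 14 (size 14, align 2) → ends 28
pad 4 to align 8 for state
state at 32 (size 8, align 8) → ends 40
rss at 40 (size 1, align 1) → ends 41
uid at 41 (size 1, align 1) → ends 42
tail pad 6 to reach multiple of 8
total 48 bytes, alignment 8
40 − 48 = -8

-8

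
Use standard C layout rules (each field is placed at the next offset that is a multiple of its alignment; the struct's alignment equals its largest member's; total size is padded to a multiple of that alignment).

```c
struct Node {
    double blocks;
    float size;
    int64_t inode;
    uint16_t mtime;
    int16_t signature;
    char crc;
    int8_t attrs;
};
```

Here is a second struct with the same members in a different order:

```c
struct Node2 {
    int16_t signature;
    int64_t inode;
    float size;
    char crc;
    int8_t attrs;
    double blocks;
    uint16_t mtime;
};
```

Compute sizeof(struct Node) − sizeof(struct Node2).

-8

blocks at 0 (size 8, align 8) → ends 8
size at 8 (size 4, align 4) → ends 12
pad 4 to align 8 for inode
inode at 16 (size 8, align 8) → ends 24
mtime at 24 (size 2, align 2) → ends 26
signature at 26 (size 2, align 2) → ends 28
crc at 28 (size 1, align 1) → ends 29
attrs at 29 (size 1, align 1) → ends 30
tail pad 2 to reach multiple of 8
total 32 bytes, alignment 8
— Node2 —
signature at 0 (size 2, align 2) → ends 2
pad 6 to align 8 for inode
inode at 8 (size 8, align 8) → ends 16
size at 16 (size 4, align 4) → ends 20
crc at 20 (size 1, align 1) → ends 21
attrs at 21 (size 1, align 1) → ends 22
pad 2 to align 8 for blocks
blocks at 24 (size 8, align 8) → ends 32
mtime at 32 (size 2, align 2) → ends 34
tail pad 6 to reach multiple of 8
total 40 bytes, alignment 8
32 − 40 = -8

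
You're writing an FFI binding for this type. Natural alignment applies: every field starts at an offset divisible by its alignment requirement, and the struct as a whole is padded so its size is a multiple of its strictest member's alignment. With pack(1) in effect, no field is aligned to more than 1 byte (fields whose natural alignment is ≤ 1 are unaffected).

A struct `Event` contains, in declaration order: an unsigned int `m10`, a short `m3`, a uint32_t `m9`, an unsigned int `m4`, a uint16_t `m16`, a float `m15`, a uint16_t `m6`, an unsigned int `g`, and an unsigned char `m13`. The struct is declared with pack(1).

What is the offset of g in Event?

0..4  m10  (4B, 1-aligned)
4..6  m3  (2B, 1-aligned)
6..10  m9  (4B, 1-aligned)
10..14  m4  (4B, 1-aligned)
14..16  m16  (2B, 1-aligned)
16..20  m15  (4B, 1-aligned)
20..22  m6  (2B, 1-aligned)
22..26  g  (4B, 1-aligned)

22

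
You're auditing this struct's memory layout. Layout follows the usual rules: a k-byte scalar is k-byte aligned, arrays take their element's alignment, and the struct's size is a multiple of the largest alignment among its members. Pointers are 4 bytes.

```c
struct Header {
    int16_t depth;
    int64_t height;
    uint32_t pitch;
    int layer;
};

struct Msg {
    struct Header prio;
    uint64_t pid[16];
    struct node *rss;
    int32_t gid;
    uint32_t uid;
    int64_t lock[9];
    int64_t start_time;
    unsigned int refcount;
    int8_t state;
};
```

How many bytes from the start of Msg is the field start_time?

Header: depth at 0 (size 2, align 2) → ends 2; pad 6 to align 8 for height; height at 8 (size 8, align 8) → ends 16; pitch at 16 (size 4, align 4) → ends 20; layer at 20 (size 4, align 4) → ends 24; total 24 bytes, alignment 8
prio at 0 (size 24, align 8) → ends 24
pid at 24 (size 128, align 8) → ends 152
rss at 152 (size 4, align 4) → ends 156
gid at 156 (size 4, align 4) → ends 160
uid at 160 (size 4, align 4) → ends 164
pad 4 to align 8 for lock
lock at 168 (size 72, align 8) → ends 240
start_time at 240 (size 8, align 8) → ends 248

240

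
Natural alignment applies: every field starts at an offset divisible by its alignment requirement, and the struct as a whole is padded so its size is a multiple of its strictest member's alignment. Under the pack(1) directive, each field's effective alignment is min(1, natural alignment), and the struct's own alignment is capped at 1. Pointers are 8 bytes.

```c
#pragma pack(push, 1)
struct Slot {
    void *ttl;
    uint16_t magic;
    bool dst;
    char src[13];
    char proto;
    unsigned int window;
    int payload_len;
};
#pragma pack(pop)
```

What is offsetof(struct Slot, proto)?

@0: ttl [8B, align 1] → 8
@8: magic [2B, align 1] → 10
@10: dst [1B, align 1] → 11
@11: src [13B, align 1] → 24
@24: proto [1B, align 1] → 25

24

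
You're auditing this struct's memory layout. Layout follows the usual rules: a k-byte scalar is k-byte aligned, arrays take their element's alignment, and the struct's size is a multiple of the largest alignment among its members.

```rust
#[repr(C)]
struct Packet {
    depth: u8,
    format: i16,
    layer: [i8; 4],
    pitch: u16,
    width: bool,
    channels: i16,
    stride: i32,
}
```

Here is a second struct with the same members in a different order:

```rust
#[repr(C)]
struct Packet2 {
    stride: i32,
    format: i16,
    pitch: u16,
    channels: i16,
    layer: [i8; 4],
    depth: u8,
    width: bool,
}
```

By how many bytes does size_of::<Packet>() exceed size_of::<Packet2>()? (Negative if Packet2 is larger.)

4

0..1  depth  (1B, 1-aligned)
1..2  -- padding (1B)
2..4  format  (2B, 2-aligned)
4..8  layer  (4B, 1-aligned)
8..10  pitch  (2B, 2-aligned)
10..11  width  (1B, 1-aligned)
11..12  -- padding (1B)
12..14  channels  (2B, 2-aligned)
14..16  -- padding (2B)
16..20  stride  (4B, 4-aligned)
sizeof = 20, alignof = 4
— Packet2 —
0..4  stride  (4B, 4-aligned)
4..6  format  (2B, 2-aligned)
6..8  pitch  (2B, 2-aligned)
8..10  channels  (2B, 2-aligned)
10..14  layer  (4B, 1-aligned)
14..15  depth  (1B, 1-aligned)
15..16  width  (1B, 1-aligned)
sizeof = 16, alignof = 4
20 − 16 = 4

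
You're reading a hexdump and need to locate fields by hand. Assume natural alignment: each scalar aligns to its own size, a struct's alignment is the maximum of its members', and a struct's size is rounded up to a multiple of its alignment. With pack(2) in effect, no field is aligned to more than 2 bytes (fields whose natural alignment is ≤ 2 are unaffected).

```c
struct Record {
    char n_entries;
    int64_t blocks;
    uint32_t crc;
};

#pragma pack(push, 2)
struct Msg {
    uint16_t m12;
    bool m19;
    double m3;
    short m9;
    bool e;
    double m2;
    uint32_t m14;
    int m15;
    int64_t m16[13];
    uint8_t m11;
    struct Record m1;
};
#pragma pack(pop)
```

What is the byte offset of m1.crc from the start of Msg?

154

Record: @0: n_entries [1B, align 1] → 1; +7 pad (align 8); @8: blocks [8B, align 8] → 16; @16: crc [4B, align 4] → 20; +4 tail pad (align 8); size 24, align 8
@0: m12 [2B, align 2] → 2
@2: m19 [1B, align 1] → 3
+1 pad (align 2)
@4: m3 [8B, align 2] → 12
@12: m9 [2B, align 2] → 14
@14: e [1B, align 1] → 15
+1 pad (align 2)
@16: m2 [8B, align 2] → 24
@24: m14 [4B, align 2] → 28
@28: m15 [4B, align 2] → 32
@32: m16 [104B, align 2] → 136
@136: m11 [1B, align 1] → 137
+1 pad (align 2)
@138: m1 [24B, align 2] → 162
within Record: crc at 16
138 + 16 = 154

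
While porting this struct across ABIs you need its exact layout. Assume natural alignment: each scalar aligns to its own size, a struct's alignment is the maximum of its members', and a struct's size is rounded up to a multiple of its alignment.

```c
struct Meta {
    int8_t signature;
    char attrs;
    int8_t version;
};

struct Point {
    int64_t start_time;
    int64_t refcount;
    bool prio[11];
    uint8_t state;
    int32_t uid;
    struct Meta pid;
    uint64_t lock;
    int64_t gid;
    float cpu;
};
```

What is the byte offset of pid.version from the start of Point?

Meta: @0: signature [1B, align 1] → 1; @1: attrs [1B, align 1] → 2; @2: version [1B, align 1] → 3; size 3, align 1
@0: start_time [8B, align 8] → 8
@8: refcount [8B, align 8] → 16
@16: prio [11B, align 1] → 27
@27: state [1B, align 1] → 28
@28: uid [4B, align 4] → 32
@32: pid [3B, align 1] → 35
within Meta: version at 2
32 + 2 = 34

34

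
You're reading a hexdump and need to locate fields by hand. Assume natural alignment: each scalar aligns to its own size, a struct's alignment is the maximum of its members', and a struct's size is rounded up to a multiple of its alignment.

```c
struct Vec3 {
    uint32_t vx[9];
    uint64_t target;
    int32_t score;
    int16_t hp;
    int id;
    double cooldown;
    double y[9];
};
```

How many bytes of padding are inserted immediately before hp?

0

vx at 0 (size 36, align 4) → ends 36
pad 4 to align 8 for target
target at 40 (size 8, align 8) → ends 48
score at 48 (size 4, align 4) → ends 52
hp at 52 (size 2, align 2) → ends 54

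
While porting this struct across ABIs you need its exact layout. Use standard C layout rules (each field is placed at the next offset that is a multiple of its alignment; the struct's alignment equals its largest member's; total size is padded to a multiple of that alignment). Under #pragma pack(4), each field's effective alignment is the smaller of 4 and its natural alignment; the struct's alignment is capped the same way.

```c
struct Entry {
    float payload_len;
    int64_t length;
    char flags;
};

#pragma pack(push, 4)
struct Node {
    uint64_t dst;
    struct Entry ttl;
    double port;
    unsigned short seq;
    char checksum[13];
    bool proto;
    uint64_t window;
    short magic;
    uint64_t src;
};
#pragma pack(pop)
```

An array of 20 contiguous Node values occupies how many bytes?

1520

Entry: @0: payload_len [4B, align 4] → 4; +4 pad (align 8); @8: length [8B, align 8] → 16; @16: flags [1B, align 1] → 17; +7 tail pad (align 8); size 24, align 8
@0: dst [8B, align 4] → 8
@8: ttl [24B, align 4] → 32
@32: port [8B, align 4] → 40
@40: seq [2B, align 2] → 42
@42: checksum [13B, align 1] → 55
@55: proto [1B, align 1] → 56
@56: window [8B, align 4] → 64
@64: magic [2B, align 2] → 66
+2 pad (align 4)
@68: src [8B, align 4] → 76
size 76, align 4
array of 20: 20 × 76 = 1520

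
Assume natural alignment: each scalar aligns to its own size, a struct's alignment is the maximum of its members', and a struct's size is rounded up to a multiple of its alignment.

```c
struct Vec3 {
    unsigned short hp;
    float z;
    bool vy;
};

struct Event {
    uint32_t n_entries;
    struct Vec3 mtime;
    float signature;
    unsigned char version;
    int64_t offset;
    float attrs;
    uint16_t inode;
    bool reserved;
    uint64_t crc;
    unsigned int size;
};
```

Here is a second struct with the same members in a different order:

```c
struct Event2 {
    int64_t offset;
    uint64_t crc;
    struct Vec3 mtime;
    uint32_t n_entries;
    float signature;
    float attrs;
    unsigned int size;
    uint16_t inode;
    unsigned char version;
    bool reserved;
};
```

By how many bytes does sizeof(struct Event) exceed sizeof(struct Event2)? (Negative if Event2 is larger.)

8

Vec3: 0..2  hp  (2B, 2-aligned); 2..4  -- padding (2B); 4..8  z  (4B, 4-aligned); 8..9  vy  (1B, 1-aligned); 9..12  -- tail padding (3B); sizeof = 12, alignof = 4
0..4  n_entries  (4B, 4-aligned)
4..16  mtime  (12B, 4-aligned)
16..20  signature  (4B, 4-aligned)
20..21  version  (1B, 1-aligned)
21..24  -- padding (3B)
24..32  offset  (8B, 8-aligned)
32..36  attrs  (4B, 4-aligned)
36..38  inode  (2B, 2-aligned)
38..39  reserved  (1B, 1-aligned)
39..40  -- padding (1B)
40..48  crc  (8B, 8-aligned)
48..52  size  (4B, 4-aligned)
52..56  -- tail padding (4B)
sizeof = 56, alignof = 8
— Event2 —
0..8  offset  (8B, 8-aligned)
8..16  crc  (8B, 8-aligned)
16..28  mtime  (12B, 4-aligned)
28..32  n_entries  (4B, 4-aligned)
32..36  signature  (4B, 4-aligned)
36..40  attrs  (4B, 4-aligned)
40..44  size  (4B, 4-aligned)
44..46  inode  (2B, 2-aligned)
46..47  version  (1B, 1-aligned)
47..48  reserved  (1B, 1-aligned)
sizeof = 48, alignof = 8
56 − 48 = 8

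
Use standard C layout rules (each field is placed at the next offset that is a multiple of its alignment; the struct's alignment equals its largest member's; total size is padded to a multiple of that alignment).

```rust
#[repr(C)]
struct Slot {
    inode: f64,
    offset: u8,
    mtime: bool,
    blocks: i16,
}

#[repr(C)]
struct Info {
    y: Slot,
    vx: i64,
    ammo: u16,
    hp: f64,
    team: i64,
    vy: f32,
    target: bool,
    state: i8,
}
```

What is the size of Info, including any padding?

Slot: inode at 0 (size 8, align 8) → ends 8; offset at 8 (size 1, align 1) → ends 9; mtime at 9 (size 1, align 1) → ends 10; blocks at 10 (size 2, align 2) → ends 12; tail pad 4 to reach multiple of 8; total 16 bytes, alignment 8
y at 0 (size 16, align 8) → ends 16
vx at 16 (size 8, align 8) → ends 24
ammo at 24 (size 2, align 2) → ends 26
pad 6 to align 8 for hp
hp at 32 (size 8, align 8) → ends 40
team at 40 (size 8, align 8) → ends 48
vy at 48 (size 4, align 4) → ends 52
target at 52 (size 1, align 1) → ends 53
state at 53 (size 1, align 1) → ends 54
tail pad 2 to reach multiple of 8
total 56 bytes, alignment 8

56 bytes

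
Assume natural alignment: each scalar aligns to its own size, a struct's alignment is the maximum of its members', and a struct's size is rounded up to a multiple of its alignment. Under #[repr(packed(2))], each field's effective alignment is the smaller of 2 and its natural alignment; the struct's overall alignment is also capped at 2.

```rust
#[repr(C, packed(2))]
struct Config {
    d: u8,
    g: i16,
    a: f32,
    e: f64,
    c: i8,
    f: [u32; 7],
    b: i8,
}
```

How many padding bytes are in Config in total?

@0: d [1B, align 1] → 1
+1 pad (align 2)
@2: g [2B, align 2] → 4
@4: a [4B, align 2] → 8
@8: e [8B, align 2] → 16
@16: c [1B, align 1] → 17
+1 pad (align 2)
@18: f [28B, align 2] → 46
@46: b [1B, align 1] → 47
+1 tail pad (align 2)
size 48, align 2
data bytes 45, size 48 → padding 3

3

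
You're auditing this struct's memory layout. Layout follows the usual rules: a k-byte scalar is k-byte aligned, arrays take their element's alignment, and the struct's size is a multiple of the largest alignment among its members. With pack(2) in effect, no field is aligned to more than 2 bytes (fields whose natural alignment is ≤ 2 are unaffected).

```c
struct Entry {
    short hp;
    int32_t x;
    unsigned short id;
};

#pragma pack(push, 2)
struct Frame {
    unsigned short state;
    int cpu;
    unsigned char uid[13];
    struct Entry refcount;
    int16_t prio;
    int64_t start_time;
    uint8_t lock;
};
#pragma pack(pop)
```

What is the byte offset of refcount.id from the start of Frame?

Entry: 0..2  hp  (2B, 2-aligned); 2..4  -- padding (2B); 4..8  x  (4B, 4-aligned); 8..10  id  (2B, 2-aligned); 10..12  -- tail padding (2B); sizeof = 12, alignof = 4
0..2  state  (2B, 2-aligned)
2..6  cpu  (4B, 2-aligned)
6..19  uid  (13B, 1-aligned)
19..20  -- padding (1B)
20..32  refcount  (12B, 2-aligned)
within Entry: id at 8
20 + 8 = 28

28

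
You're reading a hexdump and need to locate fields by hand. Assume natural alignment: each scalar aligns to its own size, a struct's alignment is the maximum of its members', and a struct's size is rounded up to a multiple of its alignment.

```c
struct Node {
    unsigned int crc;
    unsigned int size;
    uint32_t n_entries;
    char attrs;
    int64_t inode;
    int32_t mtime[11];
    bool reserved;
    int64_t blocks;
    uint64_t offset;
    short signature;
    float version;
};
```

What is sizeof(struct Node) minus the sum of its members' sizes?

crc at 0 (size 4, align 4) → ends 4
size at 4 (size 4, align 4) → ends 8
n_entries at 8 (size 4, align 4) → ends 12
attrs at 12 (size 1, align 1) → ends 13
pad 3 to align 8 for inode
inode at 16 (size 8, align 8) → ends 24
mtime at 24 (size 44, align 4) → ends 68
reserved at 68 (size 1, align 1) → ends 69
pad 3 to align 8 for blocks
blocks at 72 (size 8, align 8) → ends 80
offset at 80 (size 8, align 8) → ends 88
signature at 88 (size 2, align 2) → ends 90
pad 2 to align 4 for version
version at 92 (size 4, align 4) → ends 96
total 96 bytes, alignment 8
data bytes 88, size 96 → padding 8

8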